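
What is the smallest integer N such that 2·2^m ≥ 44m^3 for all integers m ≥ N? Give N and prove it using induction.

N = 17

At m = 16: 131072 < 180224, so the inequality fails and N ≥ 17. We prove 2·2^m ≥ 44m^3 for all m ≥ 17.
When m = 17: 2·2^m = 262144 and 44m^3 = 216172, so 262144 ≥ 216172.
Inductive step: assume the claim holds for m = p, so 2·2^p ≥ 44p^3.
Then 2·2^(p + 1) = 2·(2·2^p) ≥ 2·(44p^3).
Also, for p ≥ 17 we have 2·(44p^3) ≥ 44(p+1)^3, since 2 ≥ (1 + 1/p)^3 for all p ≥ 17.
Combining, 2·2^(p + 1) ≥ 44(p+1)^3.
By induction, the statement is established for all m ≥ 17.
Hence the smallest such N is 17.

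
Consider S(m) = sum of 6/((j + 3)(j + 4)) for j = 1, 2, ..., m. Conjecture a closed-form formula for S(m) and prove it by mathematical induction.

S(m) = 3m/(2(m + 4))

We claim S(m) = 3m/(2(m + 4)) for all m ≥ 1.
Base case (m = 1): S(1) = 3/10, and the closed form gives 3/10. They agree.
Inductive step: assume the claim holds for m = j, so S(j) = 3j/(2(j + 4)).
Then S(j+1) = S(j) + (6/((j + 4)(j + 5))) = (3j/(2(j + 4))) + (6/((j + 4)(j + 5))).
Simplifying, S(j+1) = 3(j + 1)/(2(j + 5)) = 3(j+1)/(2((j+1) + 4)),
which is the closed form with m = j+1.
By the principle of mathematical induction, the result holds for all m ≥ 1.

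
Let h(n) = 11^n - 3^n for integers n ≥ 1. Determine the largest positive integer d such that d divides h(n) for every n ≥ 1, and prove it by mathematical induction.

Computing the first values: h(1) = 8 and h(2) = 112; gcd(8, 112) = 8, so d ≤ 8.
We prove 8 | 11^n - 3^n for all n ≥ 1 by induction on n.
For the base case n = 1: h(1) = 8 = 8·(1), so 8 | h(1).
For the inductive step, assume it holds for an arbitrary r ≥ 1, i.e. 8 | h(r). Then
11^{r+1} − 3^{r+1} = 11·11^r − 3·3^r = 11·(11^r − 3^r) + (8)·3^r. The first term is divisible by 8 by the inductive hypothesis, and the second term (8)·3^r is divisible by 8 since 8 | 8. Hence 8 | h(r+1).
Hence, by induction on n, the claim holds for every n ≥ 1.
Therefore the largest such d is 8.

d = 8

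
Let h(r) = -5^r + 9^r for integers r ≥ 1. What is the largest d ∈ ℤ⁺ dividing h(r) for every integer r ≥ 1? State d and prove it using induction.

d = 4

Computing the first values: h(1) = 4 and h(2) = 56; gcd(4, 56) = 4, so d ≤ 4.
We prove 4 | -5^r + 9^r for all r ≥ 1 by induction on r.
When r = 1: h(1) = 4 = 4·(1), so 4 | h(1).
For the inductive step, assume it holds for an arbitrary j ≥ 1, i.e. 4 | h(j). Then
9^{j+1} − 5^{j+1} = 9·9^j − 5·5^j = 9·(9^j − 5^j) + (4)·5^j. The first term is divisible by 4 by the inductive hypothesis, and the second term (4)·5^j is divisible by 4 since 4 | 4. Hence 4 | h(j+1).
Hence, by induction on r, the claim holds for every r ≥ 1.
Therefore the largest such d is 4.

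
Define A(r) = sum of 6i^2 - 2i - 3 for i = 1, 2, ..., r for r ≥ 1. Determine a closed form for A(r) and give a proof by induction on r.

We claim A(r) = r(2r^2 + 2r - 3) for all r ≥ 1.
Base case (r = 1): A(1) = 1, and the closed form gives 1. They agree.
Inductive step: assume the claim holds for r = i, so A(i) = i(2i^2 + 2i - 3).
Then A(i+1) = A(i) + (6i^2 + 10i + 1) = (i(2i^2 + 2i - 3)) + (6i^2 + 10i + 1).
Simplifying, A(i+1) = (i + 1)(2i^2 + 6i + 1) = (i+1)(2(i+1)^2 + 2(i+1) - 3),
which is the closed form with r = i+1.
Hence, by induction on r, the claim holds for every r ≥ 1.

A(r) = r(2r^2 + 2r - 3)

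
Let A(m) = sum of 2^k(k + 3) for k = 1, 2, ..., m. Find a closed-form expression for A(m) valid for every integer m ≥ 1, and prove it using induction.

A(m) = 2·2^m(m + 2) - 4

We claim A(m) = 2·2^m(m + 2) - 4 for all m ≥ 1.
Base case (m = 1): A(1) = 8, and the closed form gives 8. They agree.
Inductive step: assume the claim holds for m = k, so A(k) = 2·2^k(k + 2) - 4.
Then A(k+1) = A(k) + (2^(k + 1)(k + 4)) = (2·2^k(k + 2) - 4) + (2^(k + 1)(k + 4)).
Simplifying, A(k+1) = 4·2^k·k + 12·2^k - 4 = 2·2^(k+1)((k+1) + 2) - 4,
which is the closed form with m = k+1.
This completes the induction.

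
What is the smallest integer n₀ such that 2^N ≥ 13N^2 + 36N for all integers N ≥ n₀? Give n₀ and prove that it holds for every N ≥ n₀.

At N = 10: 1024 < 1660, so the inequality fails and n₀ ≥ 11. We prove 2^N ≥ 13N^2 + 36N for all N ≥ 11.
Base step (N = 11): 2^N = 2048 and 13N^2 + 36N = 1969, so 2048 ≥ 1969.
Inductive step: suppose the statement holds for some k ≥ 11, so 2^k ≥ 13k^2 + 36k.
Then 2^(k + 1) = 2·(2^k) ≥ 2·(13k^2 + 36k).
Also, for k ≥ 11 we have 2·(13k^2 + 36k) ≥ 13(k+1)^2 + 36(k+1), since 2·(13k^2 + 36k) − (13(k+1)^2 + 36(k+1)) = 13k^2 + 10k - 49, which is nonnegative for all k ≥ 11.
Combining, 2^(k + 1) ≥ 13(k+1)^2 + 36(k+1).
By the principle of mathematical induction, the result holds for all N ≥ 11.
Hence the smallest such n₀ is 11.

n₀ = 11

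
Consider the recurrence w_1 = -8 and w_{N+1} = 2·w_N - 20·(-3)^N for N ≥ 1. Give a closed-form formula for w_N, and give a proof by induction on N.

w_N = 4(-3)^N + 2^(N + 1)

Computing the first terms: w_1 = -8, w_2 = 44, w_3 = -92. This suggests w_N = 4(-3)^N + 2^(N + 1).
For the base case N = 1: the formula gives -8 = -8 = w_1.
Inductive step: assume the claim holds for N = m, so w_m = 4(-3)^m + 2^(m + 1).
Then w_{m+1} = 2·w_m - 20·(-3)^m = 2·(4(-3)^m + 2^(m + 1)) - 20·(-3)^m = 4(-3)^(m + 1) + 2^(m + 2) = 4(-3)^(m+1) + 2^((m+1) + 1),
which is the claimed formula at N = m+1.
By the principle of mathematical induction, the result holds for all N ≥ 1.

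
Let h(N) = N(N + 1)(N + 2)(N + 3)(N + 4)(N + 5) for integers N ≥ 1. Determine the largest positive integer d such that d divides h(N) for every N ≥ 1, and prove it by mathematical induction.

d = 720

Computing the first values: h(1) = 720 and h(2) = 5040; gcd(720, 5040) = 720, so d ≤ 720.
We prove 720 | N(N + 1)(N + 2)(N + 3)(N + 4)(N + 5) for all N ≥ 1 by induction on N.
For the base case N = 1: h(1) = 720 = 720·(1), so 720 | h(1).
For the inductive step, assume it holds for an arbitrary i ≥ 1, i.e. 720 | h(i). Then
h(i+1) − h(i) = (i+1)·(i+2)·(i+3)·(i+4)·(i+5)·(i+6) − i·(i+1)·(i+2)·(i+3)·(i+4)·(i+5) = (i+1)·(i+2)·(i+3)·(i+4)·(i+5)·[(i+6) − i] = 6·(i+1)·(i+2)·(i+3)·(i+4)·(i+5). The product of 5 consecutive integers is divisible by (5)! = 120, so h(i+1) − h(i) is divisible by 6·120 = 720. By the inductive hypothesis 720 | h(i), hence 720 | h(i+1).
Hence, by induction on N, the claim holds for every N ≥ 1.
Therefore the largest such d is 720.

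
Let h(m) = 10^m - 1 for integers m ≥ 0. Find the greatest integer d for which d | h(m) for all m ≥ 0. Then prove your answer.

d = 9

Computing the first values: h(0) = 0 and h(1) = 9; gcd(0, 9) = 9, so d ≤ 9.
We prove 9 | 10^m - 1 for all m ≥ 0 by induction on m.
Base case (m = 0): h(0) = 0 = 9·(0), so 9 | h(0).
Inductive step: suppose the statement holds for some j ≥ 0, i.e. 9 | h(j). Then
h(j+1) = 10^(j+1) - 1 = 10·(10^j - 1) + 9 = 10·h(j) + 9. The first term is divisible by 9 by the inductive hypothesis, and 9 is divisible by 9. Hence 9 | h(j+1).
This completes the induction.
Therefore the largest such d is 9.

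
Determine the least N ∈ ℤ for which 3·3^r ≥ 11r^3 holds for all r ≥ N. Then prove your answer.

N = 7

At r = 6: 2187 < 2376, so the inequality fails and N ≥ 7. We prove 3·3^r ≥ 11r^3 for all r ≥ 7.
Base case (r = 7): 3·3^r = 6561 and 11r^3 = 3773, so 6561 ≥ 3773.
For the inductive step, assume it holds for an arbitrary p ≥ 7, so 3·3^p ≥ 11p^3.
Then 3·3^(p + 1) = 3·(3·3^p) ≥ 3·(11p^3).
Also, for p ≥ 7 we have 3·(11p^3) ≥ 11(p+1)^3, since 3 ≥ (1 + 1/p)^3 for all p ≥ 7.
Combining, 3·3^(p + 1) ≥ 11(p+1)^3.
By the principle of mathematical induction, the result holds for all r ≥ 7.
Hence the smallest such N is 7.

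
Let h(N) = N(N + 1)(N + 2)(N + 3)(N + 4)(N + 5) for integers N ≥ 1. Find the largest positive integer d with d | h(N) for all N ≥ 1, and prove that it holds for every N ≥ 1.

d = 720

Computing the first values: h(1) = 720 and h(2) = 5040; gcd(720, 5040) = 720, so d ≤ 720.
We prove 720 | N(N + 1)(N + 2)(N + 3)(N + 4)(N + 5) for all N ≥ 1 by induction on N.
For the base case N = 1: h(1) = 720 = 720·(1), so 720 | h(1).
Suppose the result is true for N = k, i.e. 720 | h(k). Then
h(k+1) − h(k) = (k+1)·(k+2)·(k+3)·(k+4)·(k+5)·(k+6) − k·(k+1)·(k+2)·(k+3)·(k+4)·(k+5) = (k+1)·(k+2)·(k+3)·(k+4)·(k+5)·[(k+6) − k] = 6·(k+1)·(k+2)·(k+3)·(k+4)·(k+5). The product of 5 consecutive integers is divisible by (5)! = 120, so h(k+1) − h(k) is divisible by 6·120 = 720. By the inductive hypothesis 720 | h(k), hence 720 | h(k+1).
This completes the induction.
Therefore the largest such d is 720.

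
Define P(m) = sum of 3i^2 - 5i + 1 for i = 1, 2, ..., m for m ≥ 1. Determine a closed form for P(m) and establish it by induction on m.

P(m) = m(m^2 - m - 1)

We claim P(m) = m(m^2 - m - 1) for all m ≥ 1.
Base step (m = 1): P(1) = -1, and the closed form gives -1. They agree.
Inductive step: assume the claim holds for m = i, so P(i) = i(i^2 - i - 1).
Then P(i+1) = P(i) + (3i^2 + i - 1) = (i(i^2 - i - 1)) + (3i^2 + i - 1).
Simplifying, P(i+1) = (i + 1)(i^2 + i - 1) = (i+1)((i+1)^2 - (i+1) - 1),
which is the closed form with m = i+1.
Hence, by induction on m, the claim holds for every m ≥ 1.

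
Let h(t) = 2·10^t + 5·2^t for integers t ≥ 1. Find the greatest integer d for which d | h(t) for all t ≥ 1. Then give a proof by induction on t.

Computing the first values: h(1) = 30 and h(2) = 220; gcd(30, 220) = 10, so d ≤ 10.
We prove 10 | 2·10^t + 5·2^t for all t ≥ 1 by induction on t.
Base case (t = 1): h(1) = 30 = 10·(3), so 10 | h(1).
Inductive step: assume the claim holds for t = p, i.e. 10 | h(p). Then
h(p+1) − 10·h(p) = (2·10^(p+1) + 5·2^(p+1)) − 10·(2·10^p + 5·2^p) = (5)·2^p·(2 − 10) = (-40)·2^p. Since 10 | h(p) by the inductive hypothesis, 10 | 10·h(p); and 10 | -40 since -40 = 10·-4. Therefore 10 | h(p+1).
This completes the induction.
Therefore the largest such d is 10.

d = 10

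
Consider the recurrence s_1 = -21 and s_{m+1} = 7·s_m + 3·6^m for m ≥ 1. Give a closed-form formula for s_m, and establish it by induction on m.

Computing the first terms: s_1 = -21, s_2 = -129, s_3 = -795. This suggests s_m = -3·6^m - 3·7^(m - 1).
Base step (m = 1): the formula gives -21 = -21 = s_1.
Suppose the result is true for m = k, so s_k = -3·6^k - 3·7^(k - 1).
Then s_{k+1} = 7·s_k + 3·6^k = 7·(-3·6^k - 3·7^(k - 1)) + 3·6^k = -3·6^(k + 1) - 3·7^k = -3·6^(k+1) - 3·7^((k+1) - 1),
which is the claimed formula at m = k+1.
Hence, by induction on m, the claim holds for every m ≥ 1.

s_m = -3·6^m - 3·7^(m - 1)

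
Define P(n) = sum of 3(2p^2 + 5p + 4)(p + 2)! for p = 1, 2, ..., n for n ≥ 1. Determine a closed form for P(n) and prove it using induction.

P(n) = (6n + 3)(n + 3)! - 18

We claim P(n) = (6n + 3)(n + 3)! - 18 for all n ≥ 1.
When n = 1: P(1) = 198, and the closed form gives 198. They agree.
Inductive step: suppose the statement holds for some p ≥ 1, so P(p) = (6p + 3)(p + 3)! - 18.
Then P(p+1) = P(p) + (3(2p^2 + 9p + 11)(p + 3)!) = ((6p + 3)(p + 3)! - 18) + (3(2p^2 + 9p + 11)(p + 3)!).
Simplifying, P(p+1) = (6(p+1) + 3)((p+1) + 3)! - 18,
which is the closed form with n = p+1.
This completes the induction.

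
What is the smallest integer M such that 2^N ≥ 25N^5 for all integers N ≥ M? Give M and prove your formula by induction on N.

M = 29

At N = 28: 268435456 < 430259200, so the inequality fails and M ≥ 29. We prove 2^N ≥ 25N^5 for all N ≥ 29.
Base step (N = 29): 2^N = 536870912 and 25N^5 = 512778725, so 536870912 ≥ 512778725.
Inductive step: suppose the statement holds for some p ≥ 29, so 2^p ≥ 25p^5.
Then 2^(p + 1) = 2·(2^p) ≥ 2·(25p^5).
Also, for p ≥ 29 we have 2·(25p^5) ≥ 25(p+1)^5, since 2 ≥ (1 + 1/p)^5 for all p ≥ 29.
Combining, 2^(p + 1) ≥ 25(p+1)^5.
This completes the induction.
Hence the smallest such M is 29.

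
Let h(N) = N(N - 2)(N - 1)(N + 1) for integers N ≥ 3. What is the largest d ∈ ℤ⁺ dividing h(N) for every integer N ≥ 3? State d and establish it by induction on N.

d = 24

Computing the first values: h(3) = 24 and h(4) = 120; gcd(24, 120) = 24, so d ≤ 24.
We prove 24 | N(N - 2)(N - 1)(N + 1) for all N ≥ 3 by induction on N.
For the base case N = 3: h(3) = 24 = 24·(1), so 24 | h(3).
Inductive step: suppose the statement holds for some r ≥ 3, i.e. 24 | h(r). Then
h(r+1) − h(r) = (r-1)·r·(r+1)·(r+2) − (r-2)·(r-1)·r·(r+1) = (r-1)·r·(r+1)·[(r+2) − (r-2)] = 4·(r-1)·r·(r+1). The product of 3 consecutive integers is divisible by (3)! = 6, so h(r+1) − h(r) is divisible by 4·6 = 24. By the inductive hypothesis 24 | h(r), hence 24 | h(r+1).
By the principle of mathematical induction, the result holds for all N ≥ 3.
Therefore the largest such d is 24.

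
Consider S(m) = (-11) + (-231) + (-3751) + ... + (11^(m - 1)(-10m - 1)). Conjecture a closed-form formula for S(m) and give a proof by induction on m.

We claim S(m) = -11^m·m for all m ≥ 1.
For the base case m = 1: S(1) = -11, and the closed form gives -11. They agree.
Inductive step: assume the claim holds for m = i, so S(i) = -11^i·i.
Then S(i+1) = S(i) + (11^i(-10i - 11)) = (-11^i·i) + (11^i(-10i - 11)).
Simplifying, S(i+1) = 11^(i + 1)(-i - 1) = -11^(i+1)·(i+1),
which is the closed form with m = i+1.
By the principle of mathematical induction, the result holds for all m ≥ 1.

S(m) = -11^m·m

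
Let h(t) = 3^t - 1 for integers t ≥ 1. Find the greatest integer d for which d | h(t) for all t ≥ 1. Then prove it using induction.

d = 2

Computing the first values: h(1) = 2 and h(2) = 8; gcd(2, 8) = 2, so d ≤ 2.
We prove 2 | 3^t - 1 for all t ≥ 1 by induction on t.
Base case (t = 1): h(1) = 2 = 2·(1), so 2 | h(1).
For the inductive step, assume it holds for an arbitrary j ≥ 1, i.e. 2 | h(j). Then
3^{j+1} − 1^{j+1} = 3·3^j − 1·1^j = 3·(3^j − 1^j) + (2)·1^j. The first term is divisible by 2 by the inductive hypothesis, and the second term (2)·1^j is divisible by 2 since 2 | 2. Hence 2 | h(j+1).
Hence, by induction on t, the claim holds for every t ≥ 1.
Therefore the largest such d is 2.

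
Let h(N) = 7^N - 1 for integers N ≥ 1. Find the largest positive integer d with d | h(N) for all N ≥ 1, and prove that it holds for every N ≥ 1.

d = 6

Computing the first values: h(1) = 6 and h(2) = 48; gcd(6, 48) = 6, so d ≤ 6.
We prove 6 | 7^N - 1 for all N ≥ 1 by induction on N.
Base step (N = 1): h(1) = 6 = 6·(1), so 6 | h(1).
Inductive step: assume the claim holds for N = r, i.e. 6 | h(r). Then
7^{r+1} − 1^{r+1} = 7·7^r − 1·1^r = 7·(7^r − 1^r) + (6)·1^r. The first term is divisible by 6 by the inductive hypothesis, and the second term (6)·1^r is divisible by 6 since 6 | 6. Hence 6 | h(r+1).
This completes the induction.
Therefore the largest such d is 6.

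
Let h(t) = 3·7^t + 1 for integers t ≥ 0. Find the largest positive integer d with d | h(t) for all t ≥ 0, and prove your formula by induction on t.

Computing the first values: h(0) = 4 and h(1) = 22; gcd(4, 22) = 2, so d ≤ 2.
We prove 2 | 3·7^t + 1 for all t ≥ 0 by induction on t.
For the base case t = 0: h(0) = 4 = 2·(2), so 2 | h(0).
For the inductive step, assume it holds for an arbitrary p ≥ 0, i.e. 2 | h(p). Then
h(p+1) = 3·7^(p+1) + 1 = 7·(3·7^p + 1) - 6 = 7·h(p) - 6. The first term is divisible by 2 by the inductive hypothesis, and -6 is divisible by 2. Hence 2 | h(p+1).
This completes the induction.
Therefore the largest such d is 2.

d = 2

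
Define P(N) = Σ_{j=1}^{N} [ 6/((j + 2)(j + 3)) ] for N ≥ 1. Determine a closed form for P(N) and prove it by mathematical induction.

P(N) = 2N/(N + 3)

We claim P(N) = 2N/(N + 3) for all N ≥ 1.
When N = 1: P(1) = 1/2, and the closed form gives 1/2. They agree.
Inductive step: assume the claim holds for N = j, so P(j) = 2j/(j + 3).
Then P(j+1) = P(j) + (6/((j + 3)(j + 4))) = (2j/(j + 3)) + (6/((j + 3)(j + 4))).
Simplifying, P(j+1) = 2(j + 1)/(j + 4) = 2(j+1)/((j+1) + 3),
which is the closed form with N = j+1.
This completes the induction.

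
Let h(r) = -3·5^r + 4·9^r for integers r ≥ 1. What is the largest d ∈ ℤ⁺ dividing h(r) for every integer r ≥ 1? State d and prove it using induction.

Computing the first values: h(1) = 21 and h(2) = 249; gcd(21, 249) = 3, so d ≤ 3.
We prove 3 | -3·5^r + 4·9^r for all r ≥ 1 by induction on r.
When r = 1: h(1) = 21 = 3·(7), so 3 | h(1).
For the inductive step, assume it holds for an arbitrary i ≥ 1, i.e. 3 | h(i). Then
h(i+1) − 9·h(i) = (-3·5^(i+1) + 4·9^(i+1)) − 9·(-3·5^i + 4·9^i) = (-3)·5^i·(5 − 9) = (12)·5^i. Since 3 | h(i) by the inductive hypothesis, 3 | 9·h(i); and 3 | 12 since 12 = 3·4. Therefore 3 | h(i+1).
Hence, by induction on r, the claim holds for every r ≥ 1.
Therefore the largest such d is 3.

d = 3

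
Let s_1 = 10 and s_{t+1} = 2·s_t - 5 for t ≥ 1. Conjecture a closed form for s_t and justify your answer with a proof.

Computing the first terms: s_1 = 10, s_2 = 15, s_3 = 25. This suggests s_t = 5·2^(t - 1) + 5.
When t = 1: the formula gives 10 = 10 = s_1.
Suppose the result is true for t = r, so s_r = 5·2^(r - 1) + 5.
Then s_{r+1} = 2·s_r - 5 = 2·(5·2^(r - 1) + 5) - 5 = 5·2^r + 5 = 5·2^((r+1) - 1) + 5,
which is the claimed formula at t = r+1.
By the principle of mathematical induction, the result holds for all t ≥ 1.

s_t = 5·2^(t - 1) + 5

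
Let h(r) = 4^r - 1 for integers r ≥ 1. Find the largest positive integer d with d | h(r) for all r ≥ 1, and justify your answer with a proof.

d = 3

Computing the first values: h(1) = 3 and h(2) = 15; gcd(3, 15) = 3, so d ≤ 3.
We prove 3 | 4^r - 1 for all r ≥ 1 by induction on r.
For the base case r = 1: h(1) = 3 = 3·(1), so 3 | h(1).
For the inductive step, assume it holds for an arbitrary p ≥ 1, i.e. 3 | h(p). Then
4^{p+1} − 1^{p+1} = 4·4^p − 1·1^p = 4·(4^p − 1^p) + (3)·1^p. The first term is divisible by 3 by the inductive hypothesis, and the second term (3)·1^p is divisible by 3 since 3 | 3. Hence 3 | h(p+1).
Hence, by induction on r, the claim holds for every r ≥ 1.
Therefore the largest such d is 3.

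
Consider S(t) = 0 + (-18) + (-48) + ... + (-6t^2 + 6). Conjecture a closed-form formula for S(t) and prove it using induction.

S(t) = -t(t - 1)(2t + 5)

We claim S(t) = -t(t - 1)(2t + 5) for all t ≥ 1.
Base step (t = 1): S(1) = 0, and the closed form gives 0. They agree.
Suppose the result is true for t = i, so S(i) = i(-2i^2 - 3i + 5).
Then S(i+1) = S(i) + (-6(i + 1)^2 + 6) = (i(-2i^2 - 3i + 5)) + (-6(i + 1)^2 + 6).
Simplifying, S(i+1) = -i(i + 1)(2i + 7) = -(i+1)((i+1) - 1)(2(i+1) + 5),
which is the closed form with t = i+1.
Hence, by induction on t, the claim holds for every t ≥ 1.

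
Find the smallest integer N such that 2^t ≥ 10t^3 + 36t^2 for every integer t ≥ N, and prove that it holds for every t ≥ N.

N = 16

At t = 15: 32768 < 41850, so the inequality fails and N ≥ 16. We prove 2^t ≥ 10t^3 + 36t^2 for all t ≥ 16.
Base case (t = 16): 2^t = 65536 and 10t^3 + 36t^2 = 50176, so 65536 ≥ 50176.
Suppose the result is true for t = j, so 2^j ≥ 10j^3 + 36j^2.
Then 2^(j + 1) = 2·(2^j) ≥ 2·(10j^3 + 36j^2).
Also, for j ≥ 16 we have 2·(10j^3 + 36j^2) ≥ 10(j+1)^3 + 36(j+1)^2, since 2·(10j^3 + 36j^2) − (10(j+1)^3 + 36(j+1)^2) = 10j^3 + 6j^2 - 102j - 46, which is nonnegative for all j ≥ 16.
Combining, 2^(j + 1) ≥ 10(j+1)^3 + 36(j+1)^2.
This completes the induction.
Hence the smallest such N is 16.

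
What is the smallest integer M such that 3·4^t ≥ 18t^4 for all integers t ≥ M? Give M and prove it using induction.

M = 7

At t = 6: 12288 < 23328, so the inequality fails and M ≥ 7. We prove 3·4^t ≥ 18t^4 for all t ≥ 7.
Base step (t = 7): 3·4^t = 49152 and 18t^4 = 43218, so 49152 ≥ 43218.
Suppose the result is true for t = p, so 3·4^p ≥ 18p^4.
Then 3·4^(p + 1) = 4·(3·4^p) ≥ 4·(18p^4).
Also, for p ≥ 7 we have 4·(18p^4) ≥ 18(p+1)^4, since 4 ≥ (1 + 1/p)^4 for all p ≥ 7.
Combining, 3·4^(p + 1) ≥ 18(p+1)^4.
Hence, by induction on t, the claim holds for every t ≥ 7.
Hence the smallest such M is 7.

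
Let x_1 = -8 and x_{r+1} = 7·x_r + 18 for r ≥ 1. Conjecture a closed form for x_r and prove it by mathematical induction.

x_r = -5·7^(r - 1) - 3

Computing the first terms: x_1 = -8, x_2 = -38, x_3 = -248. This suggests x_r = -5·7^(r - 1) - 3.
Base case (r = 1): the formula gives -8 = -8 = x_1.
Suppose the result is true for r = m, so x_m = -5·7^(m - 1) - 3.
Then x_{m+1} = 7·x_m + 18 = 7·(-5·7^(m - 1) - 3) + 18 = -5·7^m - 3 = -5·7^((m+1) - 1) - 3,
which is the claimed formula at r = m+1.
By induction, the statement is established for all r ≥ 1.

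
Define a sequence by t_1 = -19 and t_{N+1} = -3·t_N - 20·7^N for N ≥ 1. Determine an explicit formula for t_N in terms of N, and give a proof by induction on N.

Computing the first terms: t_1 = -19, t_2 = -83, t_3 = -731. This suggests t_N = -5(-3)^(N - 1) - 2·7^N.
For the base case N = 1: the formula gives -19 = -19 = t_1.
Suppose the result is true for N = m, so t_m = -5(-3)^(m - 1) - 2·7^m.
Then t_{m+1} = -3·t_m - 20·7^m = -3·(-5(-3)^(m - 1) - 2·7^m) - 20·7^m = -5(-3)^m - 2·7^(m + 1) = -5(-3)^((m+1) - 1) - 2·7^(m+1),
which is the claimed formula at N = m+1.
By the principle of mathematical induction, the result holds for all N ≥ 1.

t_N = -5(-3)^(N - 1) - 2·7^N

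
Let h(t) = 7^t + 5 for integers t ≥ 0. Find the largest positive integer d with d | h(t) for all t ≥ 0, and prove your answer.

Computing the first values: h(0) = 6 and h(1) = 12; gcd(6, 12) = 6, so d ≤ 6.
We prove 6 | 7^t + 5 for all t ≥ 0 by induction on t.
Base case (t = 0): h(0) = 6 = 6·(1), so 6 | h(0).
For the inductive step, assume it holds for an arbitrary k ≥ 0, i.e. 6 | h(k). Then
h(k+1) = 7^(k+1) + 5 = 7·(7^k + 5) - 30 = 7·h(k) - 30. The first term is divisible by 6 by the inductive hypothesis, and -30 is divisible by 6. Hence 6 | h(k+1).
By the principle of mathematical induction, the result holds for all t ≥ 0.
Therefore the largest such d is 6.

d = 6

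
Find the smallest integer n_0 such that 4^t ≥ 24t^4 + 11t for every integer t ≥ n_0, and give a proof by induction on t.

At t = 8: 65536 < 98392, so the inequality fails and n_0 ≥ 9. We prove 4^t ≥ 24t^4 + 11t for all t ≥ 9.
Base step (t = 9): 4^t = 262144 and 24t^4 + 11t = 157563, so 262144 ≥ 157563.
Suppose the result is true for t = k, so 4^k ≥ 24k^4 + 11k.
Then 4^(k + 1) = 4·(4^k) ≥ 4·(24k^4 + 11k).
Also, for k ≥ 9 we have 4·(24k^4 + 11k) ≥ 24(k+1)^4 + 11(k+1), since 4·(24k^4 + 11k) − (24(k+1)^4 + 11(k+1)) = 72k^4 - 96k^3 - 144k^2 - 63k - 35, which is nonnegative for all k ≥ 9.
Combining, 4^(k + 1) ≥ 24(k+1)^4 + 11(k+1).
This completes the induction.
Hence the smallest such n_0 is 9.

n_0 = 9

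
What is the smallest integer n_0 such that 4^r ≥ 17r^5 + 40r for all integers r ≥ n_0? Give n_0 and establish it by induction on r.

At r = 10: 1048576 < 1700400, so the inequality fails and n_0 ≥ 11. We prove 4^r ≥ 17r^5 + 40r for all r ≥ 11.
When r = 11: 4^r = 4194304 and 17r^5 + 40r = 2738307, so 4194304 ≥ 2738307.
Suppose the result is true for r = m, so 4^m ≥ 17m^5 + 40m.
Then 4^(m + 1) = 4·(4^m) ≥ 4·(17m^5 + 40m).
Also, for m ≥ 11 we have 4·(17m^5 + 40m) ≥ 17(m+1)^5 + 40(m+1), since 4·(17m^5 + 40m) − (17(m+1)^5 + 40(m+1)) = 51m^5 - 85m^4 - 170m^3 - 170m^2 + 35m - 57, which is nonnegative for all m ≥ 11.
Combining, 4^(m + 1) ≥ 17(m+1)^5 + 40(m+1).
By the principle of mathematical induction, the result holds for all r ≥ 11.
Hence the smallest such n_0 is 11.

n_0 = 11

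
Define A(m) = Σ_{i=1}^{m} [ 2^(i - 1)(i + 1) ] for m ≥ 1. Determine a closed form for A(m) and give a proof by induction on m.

We claim A(m) = 2^m·m for all m ≥ 1.
Base step (m = 1): A(1) = 2, and the closed form gives 2. They agree.
For the inductive step, assume it holds for an arbitrary i ≥ 1, so A(i) = 2^i·i.
Then A(i+1) = A(i) + (2^i(i + 2)) = (2^i·i) + (2^i(i + 2)).
Simplifying, A(i+1) = 2^(i + 1)(i + 1) = 2^(i+1)·(i+1),
which is the closed form with m = i+1.
By induction, the statement is established for all m ≥ 1.

A(m) = 2^m·m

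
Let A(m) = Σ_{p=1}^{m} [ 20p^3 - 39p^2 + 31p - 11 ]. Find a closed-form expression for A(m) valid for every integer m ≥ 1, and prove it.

A(m) = m(5m^3 - 3m^2 + m - 2)

We claim A(m) = m(5m^3 - 3m^2 + m - 2) for all m ≥ 1.
For the base case m = 1: A(1) = 1, and the closed form gives 1. They agree.
For the inductive step, assume it holds for an arbitrary p ≥ 1, so A(p) = p(5p^3 - 3p^2 + p - 2).
Then A(p+1) = A(p) + (20p^3 + 21p^2 + 13p + 1) = (p(5p^3 - 3p^2 + p - 2)) + (20p^3 + 21p^2 + 13p + 1).
Simplifying, A(p+1) = (p + 1)(5p^3 + 12p^2 + 10p + 1) = (p+1)(5(p+1)^3 - 3(p+1)^2 + (p+1) - 2),
which is the closed form with m = p+1.
This completes the induction.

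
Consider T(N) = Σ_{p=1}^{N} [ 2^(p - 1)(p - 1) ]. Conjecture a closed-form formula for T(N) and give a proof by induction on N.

We claim T(N) = 2^N(N - 2) + 2 for all N ≥ 1.
Base step (N = 1): T(1) = 0, and the closed form gives 0. They agree.
Suppose the result is true for N = p, so T(p) = 2^p(p - 2) + 2.
Then T(p+1) = T(p) + (2^p·p) = (2^p(p - 2) + 2) + (2^p·p).
Simplifying, T(p+1) = 2·2^p·p - 2·2^p + 2 = 2^(p+1)((p+1) - 2) + 2,
which is the closed form with N = p+1.
Hence, by induction on N, the claim holds for every N ≥ 1.

T(N) = 2^N(N - 2) + 2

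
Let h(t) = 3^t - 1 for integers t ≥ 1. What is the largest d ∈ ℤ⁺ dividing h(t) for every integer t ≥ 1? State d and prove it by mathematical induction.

d = 2

Computing the first values: h(1) = 2 and h(2) = 8; gcd(2, 8) = 2, so d ≤ 2.
We prove 2 | 3^t - 1 for all t ≥ 1 by induction on t.
Base step (t = 1): h(1) = 2 = 2·(1), so 2 | h(1).
Inductive step: assume the claim holds for t = j, i.e. 2 | h(j). Then
3^{j+1} − 1^{j+1} = 3·3^j − 1·1^j = 3·(3^j − 1^j) + (2)·1^j. The first term is divisible by 2 by the inductive hypothesis, and the second term (2)·1^j is divisible by 2 since 2 | 2. Hence 2 | h(j+1).
Hence, by induction on t, the claim holds for every t ≥ 1.
Therefore the largest such d is 2.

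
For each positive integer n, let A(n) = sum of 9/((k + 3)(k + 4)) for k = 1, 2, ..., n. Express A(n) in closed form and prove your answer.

A(n) = 9n/(4(n + 4))

We claim A(n) = 9n/(4(n + 4)) for all n ≥ 1.
Base step (n = 1): A(1) = 9/20, and the closed form gives 9/20. They agree.
Suppose the result is true for n = k, so A(k) = 9k/(4(k + 4)).
Then A(k+1) = A(k) + (9/((k + 4)(k + 5))) = (9k/(4(k + 4))) + (9/((k + 4)(k + 5))).
Simplifying, A(k+1) = 9(k + 1)/(4(k + 5)) = 9(k+1)/(4((k+1) + 4)),
which is the closed form with n = k+1.
This completes the induction.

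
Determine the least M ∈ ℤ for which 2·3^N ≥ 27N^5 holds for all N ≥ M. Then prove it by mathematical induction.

At N = 14: 9565938 < 14521248, so the inequality fails and M ≥ 15. We prove 2·3^N ≥ 27N^5 for all N ≥ 15.
Base case (N = 15): 2·3^N = 28697814 and 27N^5 = 20503125, so 28697814 ≥ 20503125.
Inductive step: suppose the statement holds for some m ≥ 15, so 2·3^m ≥ 27m^5.
Then 2·3^(m + 1) = 3·(2·3^m) ≥ 3·(27m^5).
Also, for m ≥ 15 we have 3·(27m^5) ≥ 27(m+1)^5, since 3 ≥ (1 + 1/m)^5 for all m ≥ 15.
Combining, 2·3^(m + 1) ≥ 27(m+1)^5.
Hence, by induction on N, the claim holds for every N ≥ 15.
Hence the smallest such M is 15.

M = 15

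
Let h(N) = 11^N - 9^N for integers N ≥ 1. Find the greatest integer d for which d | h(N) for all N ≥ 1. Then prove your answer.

Computing the first values: h(1) = 2 and h(2) = 40; gcd(2, 40) = 2, so d ≤ 2.
We prove 2 | 11^N - 9^N for all N ≥ 1 by induction on N.
Base case (N = 1): h(1) = 2 = 2·(1), so 2 | h(1).
Suppose the result is true for N = k, i.e. 2 | h(k). Then
11^{k+1} − 9^{k+1} = 11·11^k − 9·9^k = 11·(11^k − 9^k) + (2)·9^k. The first term is divisible by 2 by the inductive hypothesis, and the second term (2)·9^k is divisible by 2 since 2 | 2. Hence 2 | h(k+1).
Hence, by induction on N, the claim holds for every N ≥ 1.
Therefore the largest such d is 2.

d = 2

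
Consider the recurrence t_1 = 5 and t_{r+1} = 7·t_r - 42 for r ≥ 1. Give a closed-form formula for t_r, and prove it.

t_r = -2·7^(r - 1) + 7

Computing the first terms: t_1 = 5, t_2 = -7, t_3 = -91. This suggests t_r = -2·7^(r - 1) + 7.
Base case (r = 1): the formula gives 5 = 5 = t_1.
Suppose the result is true for r = k, so t_k = -2·7^(k - 1) + 7.
Then t_{k+1} = 7·t_k - 42 = 7·(-2·7^(k - 1) + 7) - 42 = -2·7^k + 7 = -2·7^((k+1) - 1) + 7,
which is the claimed formula at r = k+1.
This completes the induction.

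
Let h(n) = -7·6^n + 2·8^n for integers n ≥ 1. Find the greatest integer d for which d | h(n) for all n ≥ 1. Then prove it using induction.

Computing the first values: h(1) = -26 and h(2) = -124; gcd(-26, -124) = 2, so d ≤ 2.
We prove 2 | -7·6^n + 2·8^n for all n ≥ 1 by induction on n.
Base step (n = 1): h(1) = -26 = 2·(-13), so 2 | h(1).
Inductive step: suppose the statement holds for some i ≥ 1, i.e. 2 | h(i). Then
h(i+1) − 8·h(i) = (-7·6^(i+1) + 2·8^(i+1)) − 8·(-7·6^i + 2·8^i) = (-7)·6^i·(6 − 8) = (14)·6^i. Since 2 | h(i) by the inductive hypothesis, 2 | 8·h(i); and 2 | 14 since 14 = 2·7. Therefore 2 | h(i+1).
This completes the induction.
Therefore the largest such d is 2.

d = 2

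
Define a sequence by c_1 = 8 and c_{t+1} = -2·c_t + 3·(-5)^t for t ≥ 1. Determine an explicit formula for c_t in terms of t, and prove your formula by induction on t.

Computing the first terms: c_1 = 8, c_2 = -31, c_3 = 137. This suggests c_t = 3(-2)^(t - 1) - (-5)^t.
When t = 1: the formula gives 8 = 8 = c_1.
Inductive step: assume the claim holds for t = i, so c_i = 3(-2)^(i - 1) - (-5)^i.
Then c_{i+1} = -2·c_i + 3·(-5)^i = -2·(3(-2)^(i - 1) - (-5)^i) + 3·(-5)^i = 3(-2)^i - (-5)^(i + 1) = 3(-2)^((i+1) - 1) - (-5)^(i+1),
which is the claimed formula at t = i+1.
Hence, by induction on t, the claim holds for every t ≥ 1.

c_t = 3(-2)^(t - 1) - (-5)^t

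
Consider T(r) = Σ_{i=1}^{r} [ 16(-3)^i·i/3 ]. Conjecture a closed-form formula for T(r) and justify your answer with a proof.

We claim T(r) = (-3)^r(4r + 1) - 1 for all r ≥ 1.
Base case (r = 1): T(1) = -16, and the closed form gives -16. They agree.
Suppose the result is true for r = i, so T(i) = (-3)^i(4i + 1) - 1.
Then T(i+1) = T(i) + (16(-3)^i(-i - 1)) = ((-3)^i(4i + 1) - 1) + (16(-3)^i(-i - 1)).
Simplifying, T(i+1) = -12(-3)^i·i - 15(-3)^i - 1 = (-3)^(i+1)(4(i+1) + 1) - 1,
which is the closed form with r = i+1.
By induction, the statement is established for all r ≥ 1.

T(r) = (-3)^r(4r + 1) - 1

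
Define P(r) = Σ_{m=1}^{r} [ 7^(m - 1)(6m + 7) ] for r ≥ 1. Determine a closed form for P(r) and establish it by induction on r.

P(r) = 7^r(r + 1) - 1

We claim P(r) = 7^r(r + 1) - 1 for all r ≥ 1.
Base case (r = 1): P(1) = 13, and the closed form gives 13. They agree.
Inductive step: suppose the statement holds for some m ≥ 1, so P(m) = 7^m(m + 1) - 1.
Then P(m+1) = P(m) + (7^m(6m + 13)) = (7^m(m + 1) - 1) + (7^m(6m + 13)).
Simplifying, P(m+1) = 7·7^m·m + 14·7^m - 1 = 7^(m+1)((m+1) + 1) - 1,
which is the closed form with r = m+1.
Hence, by induction on r, the claim holds for every r ≥ 1.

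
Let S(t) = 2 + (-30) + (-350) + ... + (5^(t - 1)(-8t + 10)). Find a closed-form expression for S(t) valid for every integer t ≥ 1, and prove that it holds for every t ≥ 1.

S(t) = 5^t(-2t + 3) - 3

We claim S(t) = 5^t(-2t + 3) - 3 for all t ≥ 1.
Base case (t = 1): S(1) = 2, and the closed form gives 2. They agree.
Inductive step: suppose the statement holds for some k ≥ 1, so S(k) = 5^k(-2k + 3) - 3.
Then S(k+1) = S(k) + (5^k(-8k + 2)) = (5^k(-2k + 3) - 3) + (5^k(-8k + 2)).
Simplifying, S(k+1) = -10·5^k·k + 5·5^k - 3 = 5^(k+1)(-2(k+1) + 3) - 3,
which is the closed form with t = k+1.
Hence, by induction on t, the claim holds for every t ≥ 1.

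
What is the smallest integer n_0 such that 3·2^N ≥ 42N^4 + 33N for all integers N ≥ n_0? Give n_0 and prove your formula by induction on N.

At N = 21: 6291456 < 8168895, so the inequality fails and n_0 ≥ 22. We prove 3·2^N ≥ 42N^4 + 33N for all N ≥ 22.
Base step (N = 22): 3·2^N = 12582912 and 42N^4 + 33N = 9839478, so 12582912 ≥ 9839478.
Suppose the result is true for N = m, so 3·2^m ≥ 42m^4 + 33m.
Then 3·2^(m + 1) = 2·(3·2^m) ≥ 2·(42m^4 + 33m).
Also, for m ≥ 22 we have 2·(42m^4 + 33m) ≥ 42(m+1)^4 + 33(m+1), since 2·(42m^4 + 33m) − (42(m+1)^4 + 33(m+1)) = 42m^4 - 168m^3 - 252m^2 - 135m - 75, which is nonnegative for all m ≥ 22.
Combining, 3·2^(m + 1) ≥ 42(m+1)^4 + 33(m+1).
By induction, the statement is established for all N ≥ 22.
Hence the smallest such n_0 is 22.

n_0 = 22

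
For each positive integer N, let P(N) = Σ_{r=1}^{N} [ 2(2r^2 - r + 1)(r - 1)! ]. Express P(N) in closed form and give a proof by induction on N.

P(N) = (4N + 2)N! - 2

We claim P(N) = (4N + 2)N! - 2 for all N ≥ 1.
When N = 1: P(1) = 4, and the closed form gives 4. They agree.
For the inductive step, assume it holds for an arbitrary r ≥ 1, so P(r) = (4r + 2)r! - 2.
Then P(r+1) = P(r) + (2(2r^2 + 3r + 2)r!) = ((4r + 2)r! - 2) + (2(2r^2 + 3r + 2)r!).
Simplifying, P(r+1) = (4(r+1) + 2)(r+1)! - 2,
which is the closed form with N = r+1.
By induction, the statement is established for all N ≥ 1.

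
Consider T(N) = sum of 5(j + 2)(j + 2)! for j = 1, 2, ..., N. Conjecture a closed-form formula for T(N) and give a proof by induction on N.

T(N) = 5(N + 3)! - 30

We claim T(N) = 5(N + 3)! - 30 for all N ≥ 1.
When N = 1: T(1) = 90, and the closed form gives 90. They agree.
Suppose the result is true for N = j, so T(j) = 5(j + 3)! - 30.
Then T(j+1) = T(j) + (5(j + 3)(j + 3)!) = (5(j + 3)! - 30) + (5(j + 3)(j + 3)!).
Simplifying, T(j+1) = 5((j+1) + 3)! - 30,
which is the closed form with N = j+1.
This completes the induction.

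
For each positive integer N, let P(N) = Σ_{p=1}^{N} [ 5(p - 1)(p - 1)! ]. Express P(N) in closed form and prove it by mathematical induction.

P(N) = 5N! - 5

We claim P(N) = 5N! - 5 for all N ≥ 1.
Base case (N = 1): P(1) = 0, and the closed form gives 0. They agree.
Suppose the result is true for N = p, so P(p) = 5p! - 5.
Then P(p+1) = P(p) + (5p·p!) = (5p! - 5) + (5p·p!).
Simplifying, P(p+1) = 5(p+1)! - 5,
which is the closed form with N = p+1.
By induction, the statement is established for all N ≥ 1.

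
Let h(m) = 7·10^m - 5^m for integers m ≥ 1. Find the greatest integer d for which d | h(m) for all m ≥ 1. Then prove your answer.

d = 5

Computing the first values: h(1) = 65 and h(2) = 675; gcd(65, 675) = 5, so d ≤ 5.
We prove 5 | 7·10^m - 5^m for all m ≥ 1 by induction on m.
Base step (m = 1): h(1) = 65 = 5·(13), so 5 | h(1).
Inductive step: suppose the statement holds for some r ≥ 1, i.e. 5 | h(r). Then
h(r+1) − 10·h(r) = (7·10^(r+1) - 5^(r+1)) − 10·(7·10^r - 5^r) = (-1)·5^r·(5 − 10) = (5)·5^r. Since 5 | h(r) by the inductive hypothesis, 5 | 10·h(r); and 5 | 5 since 5 = 5·1. Therefore 5 | h(r+1).
By the principle of mathematical induction, the result holds for all m ≥ 1.
Therefore the largest such d is 5.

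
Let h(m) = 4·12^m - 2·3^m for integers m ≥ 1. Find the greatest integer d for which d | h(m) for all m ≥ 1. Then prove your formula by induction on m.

Computing the first values: h(1) = 42 and h(2) = 558; gcd(42, 558) = 6, so d ≤ 6.
We prove 6 | 4·12^m - 2·3^m for all m ≥ 1 by induction on m.
When m = 1: h(1) = 42 = 6·(7), so 6 | h(1).
For the inductive step, assume it holds for an arbitrary i ≥ 1, i.e. 6 | h(i). Then
h(i+1) − 12·h(i) = (4·12^(i+1) - 2·3^(i+1)) − 12·(4·12^i - 2·3^i) = (-2)·3^i·(3 − 12) = (18)·3^i. Since 6 | h(i) by the inductive hypothesis, 6 | 12·h(i); and 6 | 18 since 18 = 6·3. Therefore 6 | h(i+1).
By the principle of mathematical induction, the result holds for all m ≥ 1.
Therefore the largest such d is 6.

d = 6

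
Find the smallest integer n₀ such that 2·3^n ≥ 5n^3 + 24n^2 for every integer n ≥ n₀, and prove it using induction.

n₀ = 7

At n = 6: 1458 < 1944, so the inequality fails and n₀ ≥ 7. We prove 2·3^n ≥ 5n^3 + 24n^2 for all n ≥ 7.
Base case (n = 7): 2·3^n = 4374 and 5n^3 + 24n^2 = 2891, so 4374 ≥ 2891.
Suppose the result is true for n = m, so 2·3^m ≥ 5m^3 + 24m^2.
Then 2·3^(m + 1) = 3·(2·3^m) ≥ 3·(5m^3 + 24m^2).
Also, for m ≥ 7 we have 3·(5m^3 + 24m^2) ≥ 5(m+1)^3 + 24(m+1)^2, since 3·(5m^3 + 24m^2) − (5(m+1)^3 + 24(m+1)^2) = 10m^3 + 33m^2 - 63m - 29, which is nonnegative for all m ≥ 7.
Combining, 2·3^(m + 1) ≥ 5(m+1)^3 + 24(m+1)^2.
This completes the induction.
Hence the smallest such n₀ is 7.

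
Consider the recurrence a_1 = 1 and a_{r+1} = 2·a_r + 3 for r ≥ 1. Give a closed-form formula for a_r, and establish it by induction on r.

a_r = 2^(r + 1) - 3

Computing the first terms: a_1 = 1, a_2 = 5, a_3 = 13. This suggests a_r = 2^(r + 1) - 3.
Base case (r = 1): the formula gives 1 = 1 = a_1.
For the inductive step, assume it holds for an arbitrary k ≥ 1, so a_k = 2^(k + 1) - 3.
Then a_{k+1} = 2·a_k + 3 = 2·(2^(k + 1) - 3) + 3 = 2^(k + 2) - 3 = 2^((k+1) + 1) - 3,
which is the claimed formula at r = k+1.
This completes the induction.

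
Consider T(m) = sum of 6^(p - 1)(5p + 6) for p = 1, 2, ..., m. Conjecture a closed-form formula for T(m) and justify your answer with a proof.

We claim T(m) = 6^m(m + 1) - 1 for all m ≥ 1.
When m = 1: T(1) = 11, and the closed form gives 11. They agree.
Suppose the result is true for m = p, so T(p) = 6^p(p + 1) - 1.
Then T(p+1) = T(p) + (6^p(5p + 11)) = (6^p(p + 1) - 1) + (6^p(5p + 11)).
Simplifying, T(p+1) = 6·6^p·p + 12·6^p - 1 = 6^(p+1)((p+1) + 1) - 1,
which is the closed form with m = p+1.
By the principle of mathematical induction, the result holds for all m ≥ 1.

T(m) = 6^m(m + 1) - 1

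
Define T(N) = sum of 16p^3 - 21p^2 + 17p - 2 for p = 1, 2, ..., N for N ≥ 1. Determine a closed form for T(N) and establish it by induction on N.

T(N) = N(4N^3 + N^2 + 2N + 3)

We claim T(N) = N(4N^3 + N^2 + 2N + 3) for all N ≥ 1.
When N = 1: T(1) = 10, and the closed form gives 10. They agree.
Suppose the result is true for N = p, so T(p) = p(4p^3 + p^2 + 2p + 3).
Then T(p+1) = T(p) + (16p^3 + 27p^2 + 23p + 10) = (p(4p^3 + p^2 + 2p + 3)) + (16p^3 + 27p^2 + 23p + 10).
Simplifying, T(p+1) = (p + 1)(4p^3 + 13p^2 + 16p + 10) = (p+1)(4(p+1)^3 + (p+1)^2 + 2(p+1) + 3),
which is the closed form with N = p+1.
Hence, by induction on N, the claim holds for every N ≥ 1.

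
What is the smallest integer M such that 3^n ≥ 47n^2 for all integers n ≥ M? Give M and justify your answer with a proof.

At n = 7: 2187 < 2303, so the inequality fails and M ≥ 8. We prove 3^n ≥ 47n^2 for all n ≥ 8.
When n = 8: 3^n = 6561 and 47n^2 = 3008, so 6561 ≥ 3008.
Inductive step: suppose the statement holds for some r ≥ 8, so 3^r ≥ 47r^2.
Then 3^(r + 1) = 3·(3^r) ≥ 3·(47r^2).
Also, for r ≥ 8 we have 3·(47r^2) ≥ 47(r+1)^2, since 3 ≥ (1 + 1/r)^2 for all r ≥ 8.
Combining, 3^(r + 1) ≥ 47(r+1)^2.
Hence, by induction on n, the claim holds for every n ≥ 8.
Hence the smallest such M is 8.

M = 8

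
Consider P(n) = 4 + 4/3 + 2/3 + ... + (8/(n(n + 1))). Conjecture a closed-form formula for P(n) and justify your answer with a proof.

P(n) = 8n/(n + 1)

We claim P(n) = 8n/(n + 1) for all n ≥ 1.
When n = 1: P(1) = 4, and the closed form gives 4. They agree.
Inductive step: assume the claim holds for n = r, so P(r) = 8r/(r + 1).
Then P(r+1) = P(r) + (8/((r + 1)(r + 2))) = (8r/(r + 1)) + (8/((r + 1)(r + 2))).
Simplifying, P(r+1) = 8(r + 1)/(r + 2) = 8(r+1)/((r+1) + 1),
which is the closed form with n = r+1.
This completes the induction.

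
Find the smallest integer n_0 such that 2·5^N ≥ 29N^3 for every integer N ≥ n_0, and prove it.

n_0 = 5

At N = 4: 1250 < 1856, so the inequality fails and n_0 ≥ 5. We prove 2·5^N ≥ 29N^3 for all N ≥ 5.
For the base case N = 5: 2·5^N = 6250 and 29N^3 = 3625, so 6250 ≥ 3625.
For the inductive step, assume it holds for an arbitrary r ≥ 5, so 2·5^r ≥ 29r^3.
Then 2·5^(r + 1) = 5·(2·5^r) ≥ 5·(29r^3).
Also, for r ≥ 5 we have 5·(29r^3) ≥ 29(r+1)^3, since 5 ≥ (1 + 1/r)^3 for all r ≥ 5.
Combining, 2·5^(r + 1) ≥ 29(r+1)^3.
This completes the induction.
Hence the smallest such n_0 is 5.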